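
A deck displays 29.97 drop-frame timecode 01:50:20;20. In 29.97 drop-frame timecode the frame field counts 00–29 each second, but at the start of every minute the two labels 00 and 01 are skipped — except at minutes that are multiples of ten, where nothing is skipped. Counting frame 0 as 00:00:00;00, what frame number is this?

Complete 10-minute blocks: 11, each 17982 frames → 197802.
Remaining 0 whole minutes in the current block: 0 frames.
Within the current minute: 20 × 30 + 20 = 620. Total = 197802 + 0 + 620 = 198422.

198422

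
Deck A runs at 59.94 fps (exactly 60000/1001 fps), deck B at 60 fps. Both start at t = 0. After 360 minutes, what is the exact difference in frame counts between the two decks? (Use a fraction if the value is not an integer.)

360 min = 21600 s.
A emits 60000/1001 × 21600 = 1296000000/1001 frames; B emits 60 × 21600 = 1296000.
Difference = 1296000/1001 frames (≈ 1294.7053); B is ahead of A.

1296000/1001 frames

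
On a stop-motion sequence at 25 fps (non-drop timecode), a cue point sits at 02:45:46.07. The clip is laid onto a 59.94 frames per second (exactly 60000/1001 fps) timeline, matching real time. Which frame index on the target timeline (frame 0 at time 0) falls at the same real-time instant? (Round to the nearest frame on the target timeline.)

Source frame index: (2×3600 + 45×60 + 46) × 25 + 7 = 248657.
Real time: 248657 / (25) = 248657/25 s.
Target frame: (248657/25) × (60000/1001) = 596776800/1001 ≈ 596180.619 → 596181.

frame 596181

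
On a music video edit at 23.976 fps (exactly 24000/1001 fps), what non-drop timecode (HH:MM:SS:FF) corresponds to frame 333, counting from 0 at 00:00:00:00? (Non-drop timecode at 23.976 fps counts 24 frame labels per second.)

333 ÷ 24 = 13 full seconds, remainder 21 frames.
13 s = 0 h 0 min 13 s.
Timecode: 00:00:13:21.

00:00:13:21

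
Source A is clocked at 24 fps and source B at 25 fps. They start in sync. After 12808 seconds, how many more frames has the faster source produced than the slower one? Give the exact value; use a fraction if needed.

12808 frames

A emits 24 × 12808 = 307392 frames; B emits 25 × 12808 = 320200.
Difference = 12808 frames; B is ahead of A.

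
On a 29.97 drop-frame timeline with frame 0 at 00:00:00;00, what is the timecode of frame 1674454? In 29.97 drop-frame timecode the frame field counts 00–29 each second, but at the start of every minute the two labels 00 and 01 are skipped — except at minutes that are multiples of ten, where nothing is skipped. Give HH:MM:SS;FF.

15:31:11;00

Each 10-minute DF block holds 10 × 60 × 30 − 9 × 2 = 17982 frames. 1674454 ÷ 17982 → 93 full blocks, remainder 2128.
Within the partial block the first minute is 1800 frames and each further minute 1798, so 1 further minute boundary passed. Total skipped labels = 18 × 93 + 2 × 1 = 1676.
Non-drop label index = 1674454 + 1676 = 1676130; at 30 labels/s that is 15:31:11:00, i.e. DF 15:31:11;00.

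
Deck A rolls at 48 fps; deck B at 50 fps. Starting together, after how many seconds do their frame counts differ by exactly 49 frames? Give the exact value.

24.5 seconds

The gap grows by |50 − 48| = 2 frames per second.
Time for a 49-frame gap: 49 ÷ (2) = 24.5 s.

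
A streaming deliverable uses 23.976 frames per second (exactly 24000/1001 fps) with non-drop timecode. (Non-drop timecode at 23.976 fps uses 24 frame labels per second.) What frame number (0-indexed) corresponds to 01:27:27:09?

frame 125937

Total seconds to the label: (1 × 3600 + 27 × 60 + 27) = 5247.
Frame index = 5247 × 24 + 9 = 125937.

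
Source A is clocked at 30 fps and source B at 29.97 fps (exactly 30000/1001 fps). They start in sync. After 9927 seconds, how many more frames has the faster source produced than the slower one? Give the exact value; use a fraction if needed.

A emits 30 × 9927 = 297810 frames; B emits 30000/1001 × 9927 = 297810000/1001.
Difference = 297810/1001 frames (≈ 297.5125); B is behind A.

297810/1001 frames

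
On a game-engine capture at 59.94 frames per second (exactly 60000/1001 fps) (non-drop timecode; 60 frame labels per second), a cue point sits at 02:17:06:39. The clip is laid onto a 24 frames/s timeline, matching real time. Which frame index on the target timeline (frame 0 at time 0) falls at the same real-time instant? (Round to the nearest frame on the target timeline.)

Source frame index: (2×3600 + 17×60 + 6) × 60 + 39 = 493599.
Real time: 493599 / (60000/1001) = 164697533/20000 s.
Target frame: (164697533/20000) × (24) = 494092599/2500 ≈ 197637.040 → 197637.

frame 197637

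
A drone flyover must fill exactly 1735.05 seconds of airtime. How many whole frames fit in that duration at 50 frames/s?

Frames = 1735.05 × 50 = 173505/2 ≈ 86752.5000.
Complete frames: 86752.

86752 frames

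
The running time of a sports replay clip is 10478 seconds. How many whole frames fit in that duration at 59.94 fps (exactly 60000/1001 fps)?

628051 frames

Frames = 10478 × 60000/1001 = 48360000/77 ≈ 628051.9481.
Complete frames: 628051.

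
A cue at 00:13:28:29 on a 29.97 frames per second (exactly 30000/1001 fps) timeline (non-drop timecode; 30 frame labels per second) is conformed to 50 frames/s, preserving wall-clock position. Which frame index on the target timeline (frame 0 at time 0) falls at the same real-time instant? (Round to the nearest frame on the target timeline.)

frame 40489

Source frame index: (0×3600 + 13×60 + 28) × 30 + 29 = 24269.
Real time: 24269 / (30000/1001) = 24293269/30000 s.
Target frame: (24293269/30000) × (50) = 24293269/600 ≈ 40488.782 → 40489.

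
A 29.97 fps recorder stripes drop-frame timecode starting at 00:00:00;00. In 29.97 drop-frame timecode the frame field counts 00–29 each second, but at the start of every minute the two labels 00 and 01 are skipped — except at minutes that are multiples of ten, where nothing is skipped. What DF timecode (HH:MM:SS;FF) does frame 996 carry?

Each 10-minute DF block holds 10 × 60 × 30 − 9 × 2 = 17982 frames. 996 ÷ 17982 → 0 full blocks, remainder 996.
Within the partial block the first minute is 1800 frames and each further minute 1798, so 0 further minute boundaries passed. Total skipped labels = 18 × 0 + 2 × 0 = 0.
Non-drop label index = 996 + 0 = 996; at 30 labels/s that is 00:00:33:06, i.e. DF 00:00:33;06.

00:00:33;06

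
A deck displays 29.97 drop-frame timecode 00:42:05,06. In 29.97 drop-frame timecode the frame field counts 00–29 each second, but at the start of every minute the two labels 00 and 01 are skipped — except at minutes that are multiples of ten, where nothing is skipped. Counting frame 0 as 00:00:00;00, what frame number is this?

75680

As if non-drop at 30 labels/s: (0 × 3600 + 42 × 60 + 5) × 30 + 6 = 75756.
Minute boundaries passed: 42; those not divisible by 10: 42 − 4 = 38; dropped labels = 2 × 38 = 76.
Actual frame index = 75756 − 76 = 75680.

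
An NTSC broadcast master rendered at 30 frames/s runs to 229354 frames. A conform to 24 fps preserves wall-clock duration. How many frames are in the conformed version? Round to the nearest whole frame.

183483 frames

Frames at target rate = 229354 × (24) / (30) = 917416/5 ≈ 183483.200.
Nearest whole frame: 183483.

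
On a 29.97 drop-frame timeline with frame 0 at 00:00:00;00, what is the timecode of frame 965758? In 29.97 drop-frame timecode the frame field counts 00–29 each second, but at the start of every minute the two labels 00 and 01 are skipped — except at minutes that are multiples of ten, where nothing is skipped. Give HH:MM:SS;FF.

08:57:04;06

Each 10-minute DF block holds 10 × 60 × 30 − 9 × 2 = 17982 frames. 965758 ÷ 17982 → 53 full blocks, remainder 12712.
Within the partial block the first minute is 1800 frames and each further minute 1798, so 7 further minute boundaries passed. Total skipped labels = 18 × 53 + 2 × 7 = 968.
Non-drop label index = 965758 + 968 = 966726; at 30 labels/s that is 08:57:04:06, i.e. DF 08:57:04;06.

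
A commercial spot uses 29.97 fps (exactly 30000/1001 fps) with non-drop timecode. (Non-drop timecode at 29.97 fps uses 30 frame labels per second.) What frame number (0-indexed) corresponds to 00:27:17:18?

Total seconds to the label: (0 × 3600 + 27 × 60 + 17) = 1637.
Frame index = 1637 × 30 + 18 = 49128.

frame 49128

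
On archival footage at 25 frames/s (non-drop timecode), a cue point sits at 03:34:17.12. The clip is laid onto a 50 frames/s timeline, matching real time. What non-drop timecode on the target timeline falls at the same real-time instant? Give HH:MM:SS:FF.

Source frame index: (3×3600 + 34×60 + 17) × 25 + 12 = 321437.
Real time: 321437 / (25) = 321437/25 s.
Target frame: (321437/25) × (50) = 642874.
At 50 labels/s: frame 642874 → 03:34:17:24.

03:34:17:24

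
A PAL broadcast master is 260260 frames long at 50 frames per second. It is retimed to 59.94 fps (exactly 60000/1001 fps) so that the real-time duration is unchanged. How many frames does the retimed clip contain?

Target frames = source frames × (target rate / source rate) = 260260 × (60000/1001)/(50) = 260260 × 1200/1001 = 312000.

312000 frames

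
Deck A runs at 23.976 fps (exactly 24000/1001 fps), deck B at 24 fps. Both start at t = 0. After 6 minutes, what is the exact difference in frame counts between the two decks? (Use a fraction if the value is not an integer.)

8640/1001 frames

6 min = 360 s.
A emits 24000/1001 × 360 = 8640000/1001 frames; B emits 24 × 360 = 8640.
Difference = 8640/1001 frames (≈ 8.6314); B is ahead of A.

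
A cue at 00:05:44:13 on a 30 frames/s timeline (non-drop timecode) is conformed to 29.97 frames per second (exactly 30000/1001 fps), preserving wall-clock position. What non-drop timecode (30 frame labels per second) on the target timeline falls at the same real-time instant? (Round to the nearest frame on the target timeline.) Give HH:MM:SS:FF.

00:05:44:03

Source frame index: (0×3600 + 5×60 + 44) × 30 + 13 = 10333.
Real time: 10333 / (30) = 10333/30 s.
Target frame: (10333/30) × (30000/1001) = 10333000/1001 ≈ 10322.677 → 10323.
At 30 labels/s: frame 10323 → 00:05:44:03.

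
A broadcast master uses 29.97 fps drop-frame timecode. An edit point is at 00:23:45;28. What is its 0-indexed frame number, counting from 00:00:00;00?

42736

As if non-drop at 30 labels/s: (0 × 3600 + 23 × 60 + 45) × 30 + 28 = 42778.
Minute boundaries passed: 23; those not divisible by 10: 23 − 2 = 21; dropped labels = 2 × 21 = 42.
Actual frame index = 42778 − 42 = 42736.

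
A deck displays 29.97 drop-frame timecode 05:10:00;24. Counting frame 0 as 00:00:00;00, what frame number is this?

Complete 10-minute blocks: 31, each 17982 frames → 557442.
Remaining 0 whole minutes in the current block: 0 frames.
Within the current minute: 0 × 30 + 24 = 24. Total = 557442 + 0 + 24 = 557466.

557466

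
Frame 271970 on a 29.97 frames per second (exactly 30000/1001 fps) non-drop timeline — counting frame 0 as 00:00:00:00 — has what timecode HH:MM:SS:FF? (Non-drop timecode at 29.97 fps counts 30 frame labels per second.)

271970 ÷ 30 = 9065 full seconds, remainder 20 frames.
9065 s = 2 h 31 min 5 s.
Timecode: 02:31:05:20.

02:31:05:20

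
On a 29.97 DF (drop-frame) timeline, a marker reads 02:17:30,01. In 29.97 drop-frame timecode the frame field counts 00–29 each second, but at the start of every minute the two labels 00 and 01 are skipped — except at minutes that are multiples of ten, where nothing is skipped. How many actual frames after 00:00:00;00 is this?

247253

Complete 10-minute blocks: 13, each 17982 frames → 233766.
Remaining 7 whole minutes in the current block: 1800 + 6 × 1798 = 12588 frames.
Within the current minute: 30 × 30 + 1 − 2 = 899 (labels ;00/;01 skipped at this minute). Total = 233766 + 12588 + 899 = 247253.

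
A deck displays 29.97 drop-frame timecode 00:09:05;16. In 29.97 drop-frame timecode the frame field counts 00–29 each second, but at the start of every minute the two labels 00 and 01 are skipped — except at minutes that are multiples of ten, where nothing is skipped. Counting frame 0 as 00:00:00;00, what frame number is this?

As if non-drop at 30 labels/s: (0 × 3600 + 9 × 60 + 5) × 30 + 16 = 16366.
Minute boundaries passed: 9; those not divisible by 10: 9 − 0 = 9; dropped labels = 2 × 9 = 18.
Actual frame index = 16366 − 18 = 16348.

16348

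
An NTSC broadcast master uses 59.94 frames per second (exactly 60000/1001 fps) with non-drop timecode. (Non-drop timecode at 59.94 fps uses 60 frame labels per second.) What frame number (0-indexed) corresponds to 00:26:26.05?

95165

Total seconds to the label: (0 × 3600 + 26 × 60 + 26) = 1586.
Frame index = 1586 × 60 + 5 = 95165.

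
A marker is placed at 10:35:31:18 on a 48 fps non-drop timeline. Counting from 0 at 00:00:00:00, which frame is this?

1830306

Total seconds to the label: (10 × 3600 + 35 × 60 + 31) = 38131.
Frame index = 38131 × 48 + 18 = 1830306.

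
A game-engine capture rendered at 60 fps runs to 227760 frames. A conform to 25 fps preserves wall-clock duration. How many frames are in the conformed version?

94900 frames

Target frames = source frames × (target rate / source rate) = 227760 × (25)/(60) = 227760 × 5/12 = 94900.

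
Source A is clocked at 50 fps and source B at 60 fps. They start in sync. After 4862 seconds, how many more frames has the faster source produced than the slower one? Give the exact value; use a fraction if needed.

48620 frames

A emits 50 × 4862 = 243100 frames; B emits 60 × 4862 = 291720.
Difference = 48620 frames; B is ahead of A.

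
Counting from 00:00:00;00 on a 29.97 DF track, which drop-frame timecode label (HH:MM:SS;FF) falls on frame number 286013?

02:39:03;11

Ten DF minutes hold 17982 frames, so frame 286013 lies in block 15 (frames 269730–287711) with 16283 frames into that block.
The block's first minute is 1800 frames and the rest 1798 each; 16283 frames reaches minute 9, so 15 × 18 + 9 × 2 = 288 labels have been skipped so far.
Adding those back, label number 286013 + 288 = 286301 at 30 labels/s is 9543 s + 11 f = 2 h 39 min 3 s frame 11, i.e. 02:39:03;11.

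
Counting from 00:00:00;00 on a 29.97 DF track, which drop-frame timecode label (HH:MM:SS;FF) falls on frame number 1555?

00:00:51;25

Each 10-minute DF block holds 10 × 60 × 30 − 9 × 2 = 17982 frames. 1555 ÷ 17982 → 0 full blocks, remainder 1555.
Within the partial block the first minute is 1800 frames and each further minute 1798, so 0 further minute boundaries passed. Total skipped labels = 18 × 0 + 2 × 0 = 0.
Non-drop label index = 1555 + 0 = 1555; at 30 labels/s that is 00:00:51:25, i.e. DF 00:00:51;25.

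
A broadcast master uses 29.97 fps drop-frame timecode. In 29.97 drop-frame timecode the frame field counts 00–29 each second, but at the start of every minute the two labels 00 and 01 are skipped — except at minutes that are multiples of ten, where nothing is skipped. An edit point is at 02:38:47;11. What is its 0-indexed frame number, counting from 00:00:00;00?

285535

Complete 10-minute blocks: 15, each 17982 frames → 269730.
Remaining 8 whole minutes in the current block: 1800 + 7 × 1798 = 14386 frames.
Within the current minute: 47 × 30 + 11 − 2 = 1419 (labels ;00/;01 skipped at this minute). Total = 269730 + 14386 + 1419 = 285535.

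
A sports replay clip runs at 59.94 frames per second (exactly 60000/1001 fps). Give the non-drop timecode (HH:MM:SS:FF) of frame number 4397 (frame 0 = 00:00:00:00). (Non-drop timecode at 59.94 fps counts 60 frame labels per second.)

4397 ÷ 60 = 73 full seconds, remainder 17 frames.
73 s = 0 h 1 min 13 s.
Timecode: 00:01:13:17.

00:01:13:17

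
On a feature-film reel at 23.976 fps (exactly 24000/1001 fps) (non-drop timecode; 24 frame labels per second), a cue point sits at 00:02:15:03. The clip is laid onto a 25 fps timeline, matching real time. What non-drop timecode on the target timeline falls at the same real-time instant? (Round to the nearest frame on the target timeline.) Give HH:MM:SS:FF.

Source frame index: (0×3600 + 2×60 + 15) × 24 + 3 = 3243.
Real time: 3243 / (24000/1001) = 1082081/8000 s.
Target frame: (1082081/8000) × (25) = 1082081/320 ≈ 3381.503 → 3382.
At 25 labels/s: frame 3382 → 00:02:15:07.

00:02:15:07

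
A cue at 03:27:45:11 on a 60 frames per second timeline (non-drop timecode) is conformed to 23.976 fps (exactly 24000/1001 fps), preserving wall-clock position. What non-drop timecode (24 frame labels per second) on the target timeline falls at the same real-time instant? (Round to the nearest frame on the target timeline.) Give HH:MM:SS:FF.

03:27:32:18

Source frame index: (3×3600 + 27×60 + 45) × 60 + 11 = 747911.
Real time: 747911 / (60) = 747911/60 s.
Target frame: (747911/60) × (24000/1001) = 299164400/1001 ≈ 298865.534 → 298866.
At 24 labels/s: frame 298866 → 03:27:32:18.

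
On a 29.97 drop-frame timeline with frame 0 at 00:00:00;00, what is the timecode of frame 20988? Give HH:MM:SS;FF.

Each 10-minute DF block holds 10 × 60 × 30 − 9 × 2 = 17982 frames. 20988 ÷ 17982 → 1 full block, remainder 3006.
Within the partial block the first minute is 1800 frames and each further minute 1798, so 1 further minute boundary passed. Total skipped labels = 18 × 1 + 2 × 1 = 20.
Non-drop label index = 20988 + 20 = 21008; at 30 labels/s that is 00:11:40:08, i.e. DF 00:11:40;08.

00:11:40;08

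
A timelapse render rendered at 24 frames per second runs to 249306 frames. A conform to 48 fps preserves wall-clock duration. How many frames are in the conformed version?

Target frames = source frames × (target rate / source rate) = 249306 × (48)/(24) = 249306 × 2 = 498612.

498612 frames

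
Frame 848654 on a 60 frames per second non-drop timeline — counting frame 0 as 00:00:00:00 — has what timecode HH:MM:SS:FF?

03:55:44:14

848654 ÷ 60 = 14144 full seconds, remainder 14 frames.
14144 s = 3 h 55 min 44 s.
Timecode: 03:55:44:14.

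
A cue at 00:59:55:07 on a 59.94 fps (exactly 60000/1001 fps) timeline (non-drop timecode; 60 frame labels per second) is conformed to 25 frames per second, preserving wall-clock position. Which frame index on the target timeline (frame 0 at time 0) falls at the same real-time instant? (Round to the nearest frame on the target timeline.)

frame 89968

Source frame index: (0×3600 + 59×60 + 55) × 60 + 7 = 215707.
Real time: 215707 / (60000/1001) = 215922707/60000 s.
Target frame: (215922707/60000) × (25) = 215922707/2400 ≈ 89967.795 → 89968.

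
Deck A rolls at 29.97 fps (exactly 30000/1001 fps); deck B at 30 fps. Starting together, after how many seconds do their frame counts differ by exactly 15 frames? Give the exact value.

500.5 seconds

The gap grows by |30 − 30000/1001| = 30/1001 frames per second.
Time for a 15-frame gap: 15 ÷ (30/1001) = 500.5 s.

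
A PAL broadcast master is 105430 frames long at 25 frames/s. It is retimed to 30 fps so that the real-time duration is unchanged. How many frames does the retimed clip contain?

126516 frames

Frames at target rate = 105430 × (30) / (25) = 126516.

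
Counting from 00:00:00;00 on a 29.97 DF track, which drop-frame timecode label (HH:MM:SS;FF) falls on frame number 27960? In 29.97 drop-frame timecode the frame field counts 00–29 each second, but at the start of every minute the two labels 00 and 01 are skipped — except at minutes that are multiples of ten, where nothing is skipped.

00:15:32;28

Each 10-minute DF block holds 10 × 60 × 30 − 9 × 2 = 17982 frames. 27960 ÷ 17982 → 1 full block, remainder 9978.
Within the partial block the first minute is 1800 frames and each further minute 1798, so 5 further minute boundaries passed. Total skipped labels = 18 × 1 + 2 × 5 = 28.
Non-drop label index = 27960 + 28 = 27988; at 30 labels/s that is 00:15:32:28, i.e. DF 00:15:32;28.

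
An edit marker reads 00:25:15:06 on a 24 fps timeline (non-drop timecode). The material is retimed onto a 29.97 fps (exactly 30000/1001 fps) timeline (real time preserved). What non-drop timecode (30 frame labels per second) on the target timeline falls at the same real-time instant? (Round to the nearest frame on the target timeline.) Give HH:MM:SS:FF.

Source frame index: (0×3600 + 25×60 + 15) × 24 + 6 = 36366.
Real time: 36366 / (24) = 6061/4 s.
Target frame: (6061/4) × (30000/1001) = 4132500/91 ≈ 45412.088 → 45412.
At 30 labels/s: frame 45412 → 00:25:13:22.

00:25:13:22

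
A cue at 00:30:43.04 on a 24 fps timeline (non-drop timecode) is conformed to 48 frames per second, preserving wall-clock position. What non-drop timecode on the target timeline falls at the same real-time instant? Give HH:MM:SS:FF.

00:30:43:08

Source frame index: (0×3600 + 30×60 + 43) × 24 + 4 = 44236.
Real time: 44236 / (24) = 11059/6 s.
Target frame: (11059/6) × (48) = 88472.
At 48 labels/s: frame 88472 → 00:30:43:08.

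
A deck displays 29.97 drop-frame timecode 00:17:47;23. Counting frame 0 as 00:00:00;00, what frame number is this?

32001

Complete 10-minute blocks: 1, each 17982 frames → 17982.
Remaining 7 whole minutes in the current block: 1800 + 6 × 1798 = 12588 frames.
Within the current minute: 47 × 30 + 23 − 2 = 1431 (labels ;00/;01 skipped at this minute). Total = 17982 + 12588 + 1431 = 32001.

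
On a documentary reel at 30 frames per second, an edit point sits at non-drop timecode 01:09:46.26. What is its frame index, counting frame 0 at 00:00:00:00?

Total seconds to the label: (1 × 3600 + 9 × 60 + 46) = 4186.
Frame index = 4186 × 30 + 26 = 125606.

frame 125606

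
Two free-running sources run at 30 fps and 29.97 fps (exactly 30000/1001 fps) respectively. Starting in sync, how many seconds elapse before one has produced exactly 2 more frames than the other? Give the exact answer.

1001/15 seconds

The gap grows by |30000/1001 − 30| = 30/1001 frames per second.
Time for a 2-frame gap: 2 ÷ (30/1001) = 1001/15 s.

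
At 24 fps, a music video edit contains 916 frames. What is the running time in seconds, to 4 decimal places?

38.1667 seconds

Running time = 916 × 1/24 = 229/6 s ≈ 38.1667 s.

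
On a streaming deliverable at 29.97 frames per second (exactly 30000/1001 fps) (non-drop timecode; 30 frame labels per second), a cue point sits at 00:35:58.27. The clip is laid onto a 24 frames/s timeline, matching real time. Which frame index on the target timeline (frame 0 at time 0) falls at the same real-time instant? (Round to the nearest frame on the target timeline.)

frame 51865

Source frame index: (0×3600 + 35×60 + 58) × 30 + 27 = 64767.
Real time: 64767 / (30000/1001) = 21610589/10000 s.
Target frame: (21610589/10000) × (24) = 64831767/1250 ≈ 51865.414 → 51865.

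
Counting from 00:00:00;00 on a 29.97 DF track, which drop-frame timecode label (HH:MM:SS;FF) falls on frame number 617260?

05:43:15;28

Ten DF minutes hold 17982 frames, so frame 617260 lies in block 34 (frames 611388–629369) with 5872 frames into that block.
The block's first minute is 1800 frames and the rest 1798 each; 5872 frames reaches minute 3, so 34 × 18 + 3 × 2 = 618 labels have been skipped so far.
Adding those back, label number 617260 + 618 = 617878 at 30 labels/s is 20595 s + 28 f = 5 h 43 min 15 s frame 28, i.e. 05:43:15;28.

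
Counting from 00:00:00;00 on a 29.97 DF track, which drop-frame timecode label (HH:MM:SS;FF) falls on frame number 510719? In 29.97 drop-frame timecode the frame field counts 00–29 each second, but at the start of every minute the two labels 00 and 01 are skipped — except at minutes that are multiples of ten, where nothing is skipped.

Each 10-minute DF block holds 10 × 60 × 30 − 9 × 2 = 17982 frames. 510719 ÷ 17982 → 28 full blocks, remainder 7223.
Within the partial block the first minute is 1800 frames and each further minute 1798, so 4 further minute boundaries passed. Total skipped labels = 18 × 28 + 2 × 4 = 512.
Non-drop label index = 510719 + 512 = 511231; at 30 labels/s that is 04:44:01:01, i.e. DF 04:44:01;01.

04:44:01;01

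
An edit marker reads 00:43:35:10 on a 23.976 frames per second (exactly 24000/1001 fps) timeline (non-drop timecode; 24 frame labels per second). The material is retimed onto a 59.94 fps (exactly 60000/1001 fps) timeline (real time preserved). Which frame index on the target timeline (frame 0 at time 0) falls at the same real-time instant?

frame 156925

Source frame index: (0×3600 + 43×60 + 35) × 24 + 10 = 62770.
Real time: 62770 / (24000/1001) = 6283277/2400 s.
Target frame: (6283277/2400) × (60000/1001) = 156925.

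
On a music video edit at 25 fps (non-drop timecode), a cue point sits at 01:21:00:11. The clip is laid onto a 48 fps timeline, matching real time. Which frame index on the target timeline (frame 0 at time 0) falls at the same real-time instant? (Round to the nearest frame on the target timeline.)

frame 233301

Source frame index: (1×3600 + 21×60 + 0) × 25 + 11 = 121511.
Real time: 121511 / (25) = 121511/25 s.
Target frame: (121511/25) × (48) = 5832528/25 ≈ 233301.120 → 233301.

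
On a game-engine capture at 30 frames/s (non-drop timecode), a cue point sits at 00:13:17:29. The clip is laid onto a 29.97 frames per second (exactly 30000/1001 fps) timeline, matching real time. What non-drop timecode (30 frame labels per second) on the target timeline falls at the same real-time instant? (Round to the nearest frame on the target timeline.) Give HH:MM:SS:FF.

00:13:17:05

Source frame index: (0×3600 + 13×60 + 17) × 30 + 29 = 23939.
Real time: 23939 / (30) = 23939/30 s.
Target frame: (23939/30) × (30000/1001) = 23939000/1001 ≈ 23915.085 → 23915.
At 30 labels/s: frame 23915 → 00:13:17:05.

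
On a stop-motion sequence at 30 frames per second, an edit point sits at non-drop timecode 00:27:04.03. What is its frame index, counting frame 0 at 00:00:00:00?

Total seconds to the label: (0 × 3600 + 27 × 60 + 4) = 1624.
Frame index = 1624 × 30 + 3 = 48723.

48723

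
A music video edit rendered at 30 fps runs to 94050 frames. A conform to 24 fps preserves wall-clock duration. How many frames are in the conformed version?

75240 frames

Target frames = source frames × (target rate / source rate) = 94050 × (24)/(30) = 94050 × 4/5 = 75240.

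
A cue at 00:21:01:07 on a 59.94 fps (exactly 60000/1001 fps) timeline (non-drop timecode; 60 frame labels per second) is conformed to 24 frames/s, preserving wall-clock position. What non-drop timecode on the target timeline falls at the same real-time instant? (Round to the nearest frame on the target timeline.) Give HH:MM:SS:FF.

00:21:02:09

Source frame index: (0×3600 + 21×60 + 1) × 60 + 7 = 75667.
Real time: 75667 / (60000/1001) = 75742667/60000 s.
Target frame: (75742667/60000) × (24) = 75742667/2500 ≈ 30297.067 → 30297.
At 24 labels/s: frame 30297 → 00:21:02:09.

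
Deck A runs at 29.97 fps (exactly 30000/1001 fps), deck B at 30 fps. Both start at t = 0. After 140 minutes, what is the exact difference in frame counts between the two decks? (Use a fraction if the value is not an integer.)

36000/143 frames

140 min = 8400 s.
A emits 30000/1001 × 8400 = 36000000/143 frames; B emits 30 × 8400 = 252000.
Difference = 36000/143 frames (≈ 251.7483); B is ahead of A.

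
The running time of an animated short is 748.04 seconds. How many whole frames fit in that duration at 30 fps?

22441 frames

Frames = 748.04 × 30 = 112206/5 ≈ 22441.2000.
Complete frames: 22441.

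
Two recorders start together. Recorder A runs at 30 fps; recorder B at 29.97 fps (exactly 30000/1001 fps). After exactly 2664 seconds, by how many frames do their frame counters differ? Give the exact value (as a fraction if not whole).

A emits 30 × 2664 = 79920 frames; B emits 30000/1001 × 2664 = 79920000/1001.
Difference = 79920/1001 frames (≈ 79.8402); B is behind A.

79920/1001 frames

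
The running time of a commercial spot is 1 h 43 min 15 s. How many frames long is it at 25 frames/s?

154875 frames

1 h 43 min 15 s = 6195 s.
Frames = 6195 × 25 = 154875.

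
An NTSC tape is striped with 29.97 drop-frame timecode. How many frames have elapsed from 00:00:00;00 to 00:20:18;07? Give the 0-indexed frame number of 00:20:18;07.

36511

Complete 10-minute blocks: 2, each 17982 frames → 35964.
Remaining 0 whole minutes in the current block: 0 frames.
Within the current minute: 18 × 30 + 7 = 547. Total = 35964 + 0 + 547 = 36511.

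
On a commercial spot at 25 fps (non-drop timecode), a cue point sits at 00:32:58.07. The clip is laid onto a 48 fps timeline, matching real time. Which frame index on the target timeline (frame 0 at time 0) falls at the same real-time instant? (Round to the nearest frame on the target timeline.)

Source frame index: (0×3600 + 32×60 + 58) × 25 + 7 = 49457.
Real time: 49457 / (25) = 49457/25 s.
Target frame: (49457/25) × (48) = 2373936/25 ≈ 94957.440 → 94957.

frame 94957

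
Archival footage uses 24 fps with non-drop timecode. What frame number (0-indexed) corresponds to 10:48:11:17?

Total seconds to the label: (10 × 3600 + 48 × 60 + 11) = 38891.
Frame index = 38891 × 24 + 17 = 933401.

frame 933401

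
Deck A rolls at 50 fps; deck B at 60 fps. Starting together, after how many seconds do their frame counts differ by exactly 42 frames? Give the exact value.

The gap grows by |60 − 50| = 10 frames per second.
Time for a 42-frame gap: 42 ÷ (10) = 4.2 s.

4.2 seconds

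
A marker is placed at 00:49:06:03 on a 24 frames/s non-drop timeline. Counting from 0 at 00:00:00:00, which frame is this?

frame 70707

Total seconds to the label: (0 × 3600 + 49 × 60 + 6) = 2946.
Frame index = 2946 × 24 + 3 = 70707.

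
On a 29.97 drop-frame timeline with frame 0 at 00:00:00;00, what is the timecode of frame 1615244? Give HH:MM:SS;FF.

Ten DF minutes hold 17982 frames, so frame 1615244 lies in block 89 (frames 1600398–1618379) with 14846 frames into that block.
The block's first minute is 1800 frames and the rest 1798 each; 14846 frames reaches minute 8, so 89 × 18 + 8 × 2 = 1618 labels have been skipped so far.
Adding those back, label number 1615244 + 1618 = 1616862 at 30 labels/s is 53895 s + 12 f = 14 h 58 min 15 s frame 12, i.e. 14:58:15;12.

14:58:15;12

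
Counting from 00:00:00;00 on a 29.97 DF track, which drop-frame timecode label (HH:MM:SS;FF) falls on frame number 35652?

Ten DF minutes hold 17982 frames, so frame 35652 lies in block 1 (frames 17982–35963) with 17670 frames into that block.
The block's first minute is 1800 frames and the rest 1798 each; 17670 frames reaches minute 9, so 1 × 18 + 9 × 2 = 36 labels have been skipped so far.
Adding those back, label number 35652 + 36 = 35688 at 30 labels/s is 1189 s + 18 f = 0 h 19 min 49 s frame 18, i.e. 00:19:49;18.

00:19:49;18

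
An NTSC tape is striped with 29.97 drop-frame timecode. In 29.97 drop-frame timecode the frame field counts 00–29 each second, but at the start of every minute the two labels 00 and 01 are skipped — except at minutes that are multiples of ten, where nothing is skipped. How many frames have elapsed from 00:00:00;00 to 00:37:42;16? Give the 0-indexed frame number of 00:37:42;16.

As if non-drop at 30 labels/s: (0 × 3600 + 37 × 60 + 42) × 30 + 16 = 67876.
Minute boundaries passed: 37; those not divisible by 10: 37 − 3 = 34; dropped labels = 2 × 34 = 68.
Actual frame index = 67876 − 68 = 67808.

67808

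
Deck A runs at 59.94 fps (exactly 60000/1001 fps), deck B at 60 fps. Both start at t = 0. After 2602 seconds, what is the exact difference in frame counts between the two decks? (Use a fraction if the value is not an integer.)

156120/1001 frames

A emits 60000/1001 × 2602 = 156120000/1001 frames; B emits 60 × 2602 = 156120.
Difference = 156120/1001 frames (≈ 155.9640); B is ahead of A.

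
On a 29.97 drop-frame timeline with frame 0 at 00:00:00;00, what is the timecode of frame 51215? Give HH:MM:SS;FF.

Each 10-minute DF block holds 10 × 60 × 30 − 9 × 2 = 17982 frames. 51215 ÷ 17982 → 2 full blocks, remainder 15251.
Within the partial block the first minute is 1800 frames and each further minute 1798, so 8 further minute boundaries passed. Total skipped labels = 18 × 2 + 2 × 8 = 52.
Non-drop label index = 51215 + 52 = 51267; at 30 labels/s that is 00:28:28:27, i.e. DF 00:28:28;27.

00:28:28;27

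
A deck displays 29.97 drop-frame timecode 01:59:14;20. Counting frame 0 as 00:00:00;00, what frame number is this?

214424

Complete 10-minute blocks: 11, each 17982 frames → 197802.
Remaining 9 whole minutes in the current block: 1800 + 8 × 1798 = 16184 frames.
Within the current minute: 14 × 30 + 20 − 2 = 438 (labels ;00/;01 skipped at this minute). Total = 197802 + 16184 + 438 = 214424.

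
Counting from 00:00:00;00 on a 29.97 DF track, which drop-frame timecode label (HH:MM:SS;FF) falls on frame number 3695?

Each 10-minute DF block holds 10 × 60 × 30 − 9 × 2 = 17982 frames. 3695 ÷ 17982 → 0 full blocks, remainder 3695.
Within the partial block the first minute is 1800 frames and each further minute 1798, so 2 further minute boundaries passed. Total skipped labels = 18 × 0 + 2 × 2 = 4.
Non-drop label index = 3695 + 4 = 3699; at 30 labels/s that is 00:02:03:09, i.e. DF 00:02:03;09.

00:02:03;09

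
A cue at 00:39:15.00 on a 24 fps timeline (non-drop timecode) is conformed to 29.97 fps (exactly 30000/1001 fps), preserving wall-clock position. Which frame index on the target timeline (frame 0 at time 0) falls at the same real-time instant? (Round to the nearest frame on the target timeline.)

frame 70579

Source frame index: (0×3600 + 39×60 + 15) × 24 + 0 = 56520.
Real time: 56520 / (24) = 2355 s.
Target frame: (2355) × (30000/1001) = 70650000/1001 ≈ 70579.421 → 70579.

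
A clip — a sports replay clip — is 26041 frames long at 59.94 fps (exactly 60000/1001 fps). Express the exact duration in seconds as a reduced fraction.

Running time = 26041 ÷ (60000/1001) = 26041 × 1001/60000 = 26067041/60000 s.

26067041/60000 seconds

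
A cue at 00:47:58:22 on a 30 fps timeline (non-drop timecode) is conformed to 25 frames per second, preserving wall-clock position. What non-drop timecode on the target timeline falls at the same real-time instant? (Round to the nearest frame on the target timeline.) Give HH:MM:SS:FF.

00:47:58:18

Source frame index: (0×3600 + 47×60 + 58) × 30 + 22 = 86362.
Real time: 86362 / (30) = 43181/15 s.
Target frame: (43181/15) × (25) = 215905/3 ≈ 71968.333 → 71968.
At 25 labels/s: frame 71968 → 00:47:58:18.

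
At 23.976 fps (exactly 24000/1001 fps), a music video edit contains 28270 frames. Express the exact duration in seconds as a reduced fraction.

2829827/2400 seconds

Running time = 28270 ÷ (24000/1001) = 28270 × 1001/24000 = 2829827/2400 s.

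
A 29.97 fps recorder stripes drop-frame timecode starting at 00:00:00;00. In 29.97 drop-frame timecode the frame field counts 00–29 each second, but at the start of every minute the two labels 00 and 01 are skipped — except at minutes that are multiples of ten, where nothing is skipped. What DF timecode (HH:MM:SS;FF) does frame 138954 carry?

01:17:16;14

Ten DF minutes hold 17982 frames, so frame 138954 lies in block 7 (frames 125874–143855) with 13080 frames into that block.
The block's first minute is 1800 frames and the rest 1798 each; 13080 frames reaches minute 7, so 7 × 18 + 7 × 2 = 140 labels have been skipped so far.
Adding those back, label number 138954 + 140 = 139094 at 30 labels/s is 4636 s + 14 f = 1 h 17 min 16 s frame 14, i.e. 01:17:16;14.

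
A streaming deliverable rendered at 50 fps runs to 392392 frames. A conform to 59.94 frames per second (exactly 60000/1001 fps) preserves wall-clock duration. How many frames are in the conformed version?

470400 frames

Target frames = source frames × (target rate / source rate) = 392392 × (60000/1001)/(50) = 392392 × 1200/1001 = 470400.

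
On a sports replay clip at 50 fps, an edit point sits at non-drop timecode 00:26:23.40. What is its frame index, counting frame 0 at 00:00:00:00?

Total seconds to the label: (0 × 3600 + 26 × 60 + 23) = 1583.
Frame index = 1583 × 50 + 40 = 79190.

frame 79190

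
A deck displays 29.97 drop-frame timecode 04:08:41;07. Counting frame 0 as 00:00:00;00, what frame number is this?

Complete 10-minute blocks: 24, each 17982 frames → 431568.
Remaining 8 whole minutes in the current block: 1800 + 7 × 1798 = 14386 frames.
Within the current minute: 41 × 30 + 7 − 2 = 1235 (labels ;00/;01 skipped at this minute). Total = 431568 + 14386 + 1235 = 447189.

447189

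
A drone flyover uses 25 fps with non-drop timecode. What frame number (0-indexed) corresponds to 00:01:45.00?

frame 2625

Total seconds to the label: (0 × 3600 + 1 × 60 + 45) = 105.
Frame index = 105 × 25 + 0 = 2625.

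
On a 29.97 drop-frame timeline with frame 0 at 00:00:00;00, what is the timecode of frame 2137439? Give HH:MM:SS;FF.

Each 10-minute DF block holds 10 × 60 × 30 − 9 × 2 = 17982 frames. 2137439 ÷ 17982 → 118 full blocks, remainder 15563.
Within the partial block the first minute is 1800 frames and each further minute 1798, so 8 further minute boundaries passed. Total skipped labels = 18 × 118 + 2 × 8 = 2140.
Non-drop label index = 2137439 + 2140 = 2139579; at 30 labels/s that is 19:48:39:09, i.e. DF 19:48:39;09.

19:48:39;09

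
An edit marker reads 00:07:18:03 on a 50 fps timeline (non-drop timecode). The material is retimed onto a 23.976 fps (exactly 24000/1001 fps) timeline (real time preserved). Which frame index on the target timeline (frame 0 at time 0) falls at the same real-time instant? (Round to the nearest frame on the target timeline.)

Source frame index: (0×3600 + 7×60 + 18) × 50 + 3 = 21903.
Real time: 21903 / (50) = 21903/50 s.
Target frame: (21903/50) × (24000/1001) = 1501920/143 ≈ 10502.937 → 10503.

frame 10503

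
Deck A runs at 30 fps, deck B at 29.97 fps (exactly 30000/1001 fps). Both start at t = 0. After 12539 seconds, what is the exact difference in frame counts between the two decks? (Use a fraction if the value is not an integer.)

376170/1001 frames

A emits 30 × 12539 = 376170 frames; B emits 30000/1001 × 12539 = 376170000/1001.
Difference = 376170/1001 frames (≈ 375.7942); B is behind A.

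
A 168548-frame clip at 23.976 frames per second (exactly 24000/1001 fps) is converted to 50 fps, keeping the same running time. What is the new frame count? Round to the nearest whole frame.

Frames at target rate = 168548 × (50) / (24000/1001) = 42179137/120 ≈ 351492.808.
Nearest whole frame: 351493.

351493 frames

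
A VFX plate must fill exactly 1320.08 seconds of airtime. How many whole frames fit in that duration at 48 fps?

Frames = 1320.08 × 48 = 1584096/25 ≈ 63363.8400.
Complete frames: 63363.

63363 frames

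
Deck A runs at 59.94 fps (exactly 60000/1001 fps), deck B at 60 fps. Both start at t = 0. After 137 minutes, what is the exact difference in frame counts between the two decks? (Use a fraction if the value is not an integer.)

493200/1001 frames

137 min = 8220 s.
A emits 60000/1001 × 8220 = 493200000/1001 frames; B emits 60 × 8220 = 493200.
Difference = 493200/1001 frames (≈ 492.7073); B is ahead of A.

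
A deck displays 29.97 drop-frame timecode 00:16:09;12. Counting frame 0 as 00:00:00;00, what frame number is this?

29052

Complete 10-minute blocks: 1, each 17982 frames → 17982.
Remaining 6 whole minutes in the current block: 1800 + 5 × 1798 = 10790 frames.
Within the current minute: 9 × 30 + 12 − 2 = 280 (labels ;00/;01 skipped at this minute). Total = 17982 + 10790 + 280 = 29052.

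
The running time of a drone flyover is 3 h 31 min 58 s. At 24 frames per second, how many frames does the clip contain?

3 h 31 min 58 s = 12718 s.
Frames = 12718 × 24 = 305232.

305232 frames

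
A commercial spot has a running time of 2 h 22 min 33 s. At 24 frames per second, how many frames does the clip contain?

205272 frames

2 h 22 min 33 s = 8553 s.
Frames = 8553 × 24 = 205272.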